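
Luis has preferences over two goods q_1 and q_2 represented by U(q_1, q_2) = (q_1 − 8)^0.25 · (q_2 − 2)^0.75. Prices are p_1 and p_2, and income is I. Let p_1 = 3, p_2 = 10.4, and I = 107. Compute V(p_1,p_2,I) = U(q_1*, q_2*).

V = 4.6507

Let q_1' = q_1−8, q_2' = q_2−2. MRS = (1/3)·q_2'/q_1' = p_1/p_2.
Substituting into the budget: q_1* = 8 + 0.25·(I − 8·p_1 − 2·p_2)/p_1, and q_2* = 2 + 0.75·(…)/p_2.
Discretionary income = 107 − 8·3 − 2·10.4 = 62.2; q_1* = 8 + 0.25·62.2/3 = 13.1833; q_2* = 2 + 0.75·62.2/10.4 = 6.4856.
Utility at the optimum: U(13.1833, 6.4856) = 4.6507.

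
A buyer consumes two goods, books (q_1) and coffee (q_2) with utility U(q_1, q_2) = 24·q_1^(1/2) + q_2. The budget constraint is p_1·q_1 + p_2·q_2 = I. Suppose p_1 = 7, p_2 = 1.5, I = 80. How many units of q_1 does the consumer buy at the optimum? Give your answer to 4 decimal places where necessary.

Solve: √q_1 = 12·p_2/p_1, so q_1*(p_1,p_2) = (12·p_2/p_1)², and q_2* = (I − p_1·q_1*)/p_2.
Plugging in: q_1* = (12·1.5/7)² = 6.6122.

q_1* = 6.6122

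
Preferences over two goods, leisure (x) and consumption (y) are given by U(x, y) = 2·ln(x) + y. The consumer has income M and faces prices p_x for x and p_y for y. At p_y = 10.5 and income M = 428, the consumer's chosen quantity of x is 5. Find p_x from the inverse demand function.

Set MRS = p_x/p_y: (2/x)/1 = p_x/p_y.
So x*(p_x,p_y) = 2·p_y/p_x, independent of income; and y* = (M − 2·p_y)/p_y.
Set x* = 5 in the demand function and solve for p_x: p_x = 4.2.

p_x = 4.2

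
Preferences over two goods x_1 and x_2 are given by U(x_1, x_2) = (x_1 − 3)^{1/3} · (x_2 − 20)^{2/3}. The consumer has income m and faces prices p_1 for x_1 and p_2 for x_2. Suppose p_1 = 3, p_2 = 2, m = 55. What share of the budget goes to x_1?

share on x_1 = 0.2

This is Cobb-Douglas in (x_1−3, x_2−20): tangency gives 1/3·p_2·(x_2−20) = 2/3·p_1·(x_1−3).
Substituting into the budget: x_1* = 3 + 1/3·(m − 3·p_1 − 20·p_2)/p_1, and x_2* = 20 + 2/3·(…)/p_2.
Discretionary income = 55 − 3·3 − 20·2 = 6; x_1* = 3 + 1/3·6/3 = 3.6667; x_2* = 20 + 2/3·6/2 = 22.
Expenditure on x_1: 3·3.6667 = 11; share = 0.2.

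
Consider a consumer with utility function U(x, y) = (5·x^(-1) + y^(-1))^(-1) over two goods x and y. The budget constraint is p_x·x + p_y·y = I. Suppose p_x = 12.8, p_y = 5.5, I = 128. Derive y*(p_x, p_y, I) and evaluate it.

y* = 5.2758

MRS = MU_x/MU_y = 5·(y/x)^(2). Set equal to p_x/p_y.
Hence y/x = ((1/5)·p_x/p_y)^(1/(2)), i.e. raised to the 0.5 power.
With the ratio pinned down, the budget gives x* = I/(p_x + p_y·(y/x)) and y* = (y/x)·x*.
Numerically y/x = 0.682242, so x* = 128/(12.8 + 5.5·0.682242) = 7.733 and y* = 0.682242·7.733 = 5.2758.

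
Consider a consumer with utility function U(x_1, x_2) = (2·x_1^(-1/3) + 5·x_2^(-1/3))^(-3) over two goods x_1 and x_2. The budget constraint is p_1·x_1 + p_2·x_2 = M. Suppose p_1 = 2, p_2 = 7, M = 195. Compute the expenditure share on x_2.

share on x_2 = 0.7311

MRS = MU_x_1/MU_x_2 = (2/5)·(x_2/x_1)^(4/3). Set equal to p_1/p_2.
Solve for the ratio: x_2/x_1 = [(5/2)·p_1/p_2]^(0.75).
With the ratio pinned down, the budget gives x_1* = M/(p_1 + p_2·(x_2/x_1)) and x_2* = (x_2/x_1)·x_1*.
Numerically x_2/x_1 = 0.77697, so x_1* = 195/(2 + 7·0.77697) = 26.214 and x_2* = 0.77697·26.214 = 20.3674.
Expenditure on x_2: 7·20.3674 = 142.5721; share = 0.7311.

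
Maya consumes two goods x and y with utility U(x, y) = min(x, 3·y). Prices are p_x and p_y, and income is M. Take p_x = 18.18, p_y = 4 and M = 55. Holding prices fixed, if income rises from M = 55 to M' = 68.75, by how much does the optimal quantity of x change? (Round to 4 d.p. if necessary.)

With perfect complements, no substitution: consume in ratio x:y = 3:1.
Budget: p_x·x + p_y·(1/3)·x = M, so (3·p_x + p_y)·x = 3·M.
Demand: x*(p_x,p_y,M) = 3·M/(3·p_x + p_y), y* = M/(3·p_x + p_y).
Here 3·18.18 + 4 = 58.54, giving x* = 2.8186.
At M' = 68.75: x* = 3.5232. Change: 3.5232 − 2.8186 = 0.7046.

Δx* = 0.7046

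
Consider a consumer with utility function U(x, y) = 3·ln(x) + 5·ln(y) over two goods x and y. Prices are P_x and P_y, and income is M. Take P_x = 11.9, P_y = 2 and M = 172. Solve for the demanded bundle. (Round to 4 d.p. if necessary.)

x* = 5.4202, y* = 53.75

The MRS is (3/5)·y/x. Set MRS = P_x/P_y.
So 3·P_y·y = 5·P_x·x; combined with the budget, a share 0.375 of income goes to x.
Demand: x*(P_x,P_y,M) = 0.375·M/P_x and y* = 0.625·M/P_y.
At P_x=11.9, P_y=2, M=172: x* = 0.375·172/11.9 = 5.4202, y* = 53.75.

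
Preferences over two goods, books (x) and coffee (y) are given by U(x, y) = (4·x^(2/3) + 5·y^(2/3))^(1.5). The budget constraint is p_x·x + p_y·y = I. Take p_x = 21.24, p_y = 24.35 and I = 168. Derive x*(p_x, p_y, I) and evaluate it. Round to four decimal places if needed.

x* = 3.1816

With the ratio pinned down, the budget gives x* = I/(p_x + p_y·(y/x)) and y* = (y/x)·x*.
Numerically y/x = 1.296274, so x* = 168/(21.24 + 24.35·1.296274) = 3.1816.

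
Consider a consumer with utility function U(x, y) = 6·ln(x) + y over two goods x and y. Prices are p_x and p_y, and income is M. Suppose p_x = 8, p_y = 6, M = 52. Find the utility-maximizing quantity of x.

Set MRS = p_x/p_y: (6/x)/1 = p_x/p_y.
So x*(p_x,p_y) = 6·p_y/p_x, independent of income; and y* = (M − 6·p_y)/p_y.
At the given prices: x* = 6·6/8 = 4.5.

x* = 4.5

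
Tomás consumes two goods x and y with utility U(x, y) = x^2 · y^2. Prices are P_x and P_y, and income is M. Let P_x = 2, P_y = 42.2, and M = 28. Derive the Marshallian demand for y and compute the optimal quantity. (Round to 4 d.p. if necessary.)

The MRS is y/x. Set MRS = P_x/P_y.
So 2·P_y·y = 2·P_x·x; combined with the budget, a share 0.5 of income goes to x.
Demand: x*(P_x,P_y,M) = 0.5·M/P_x and y* = 0.5·M/P_y.
At P_x=2, P_y=42.2, M=28: y* = 0.5·28/42.2 = 0.3318.

y* = 0.3318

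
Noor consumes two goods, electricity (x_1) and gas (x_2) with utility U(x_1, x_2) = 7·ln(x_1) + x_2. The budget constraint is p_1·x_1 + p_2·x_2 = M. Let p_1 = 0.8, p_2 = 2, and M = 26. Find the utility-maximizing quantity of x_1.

Set MRS = p_1/p_2: (7/x_1)/1 = p_1/p_2.
So x_1*(p_1,p_2) = 7·p_2/p_1, independent of income; and x_2* = (M − 7·p_2)/p_2.
At the given prices: x_1* = 7·2/0.8 = 17.5.

x_1* = 17.5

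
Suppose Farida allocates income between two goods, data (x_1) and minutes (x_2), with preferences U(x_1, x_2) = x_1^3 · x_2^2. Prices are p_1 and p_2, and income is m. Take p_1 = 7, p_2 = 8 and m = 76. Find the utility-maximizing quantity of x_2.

x_2* = 3.8

Tangency: MRS = (3/2)·x_2/x_1 = p_1/p_2.
So 3·p_2·x_2 = 2·p_1·x_1; combined with the budget, a share 0.6 of income goes to x_1.
Demand: x_1*(p_1,p_2,m) = 0.6·m/p_1 and x_2* = 0.4·m/p_2.
At p_1=7, p_2=8, m=76: x_2* = 0.4·76/8 = 3.8.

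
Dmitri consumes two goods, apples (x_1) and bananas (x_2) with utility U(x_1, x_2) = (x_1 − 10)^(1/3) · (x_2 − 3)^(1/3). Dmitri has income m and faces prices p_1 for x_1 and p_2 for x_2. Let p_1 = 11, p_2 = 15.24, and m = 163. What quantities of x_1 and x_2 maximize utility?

x_1* = 10.3309, x_2* = 3.2388

This is Cobb-Douglas in (x_1−10, x_2−3): tangency gives 1/3·p_2·(x_2−3) = 1/3·p_1·(x_1−10).
After buying the subsistence bundle (10, 3), a share 0.5 of the remaining income goes to x_1: x_1* = 10 + 0.5·(m − 10p_1 − 3p_2)/p_1.
Discretionary income = 163 − 10·11 − 3·15.24 = 7.28; x_1* = 10 + 0.5·7.28/11 = 10.3309; x_2* = 3 + 0.5·7.28/15.24 = 3.2388.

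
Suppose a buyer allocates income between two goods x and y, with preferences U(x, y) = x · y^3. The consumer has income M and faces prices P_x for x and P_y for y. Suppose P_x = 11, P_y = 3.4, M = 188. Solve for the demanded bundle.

The MRS is (1/3)·y/x. Set MRS = P_x/P_y.
Rearranging, P_y·y = 3·P_x·x. Substituting into the budget gives P_x·x·(1 + 3) = M.
Demand: x*(P_x,P_y,M) = 0.25·M/P_x and y* = 0.75·M/P_y.
At P_x=11, P_y=3.4, M=188: x* = 0.25·188/11 = 4.2727, y* = 41.4706.

x* = 4.2727, y* = 41.4706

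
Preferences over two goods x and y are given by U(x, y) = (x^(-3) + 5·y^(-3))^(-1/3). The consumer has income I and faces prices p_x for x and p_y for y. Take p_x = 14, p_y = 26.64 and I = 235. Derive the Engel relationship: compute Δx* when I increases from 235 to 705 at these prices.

Numerically y/x = 1.273183, so x* = 235/(14 + 26.64·1.273183) = 4.9043.
At I' = 705: x* = 14.7128. Change: 14.7128 − 4.9043 = 9.8085.

Δx* = 9.8085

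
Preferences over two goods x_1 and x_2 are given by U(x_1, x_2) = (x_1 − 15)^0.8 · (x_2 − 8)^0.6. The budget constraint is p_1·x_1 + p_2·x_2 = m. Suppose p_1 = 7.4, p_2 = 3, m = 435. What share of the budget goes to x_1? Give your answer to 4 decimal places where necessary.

MRS = (4/3)·(x_2−8)/(x_1−15). Tangency with p_1/p_2 gives x_2−8 = (3/4)·(p_1/p_2)·(x_1−15).
After buying the subsistence bundle (15, 8), a share 4/7 of the remaining income goes to x_1: x_1* = 15 + 4/7·(m − 15p_1 − 8p_2)/p_1.
Discretionary income = 435 − 15·7.4 − 8·3 = 300; x_1* = 15 + 4/7·300/7.4 = 38.166; x_2* = 8 + 3/7·300/3 = 50.8571.
Expenditure on x_1: 7.4·38.166 = 282.4286; share = 0.6493.

share on x_1 = 0.6493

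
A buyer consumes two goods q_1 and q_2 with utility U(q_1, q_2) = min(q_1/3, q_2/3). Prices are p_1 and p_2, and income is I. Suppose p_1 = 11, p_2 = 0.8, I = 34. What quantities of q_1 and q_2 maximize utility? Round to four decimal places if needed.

q_1* = 2.8814, q_2* = 2.8814

Leontief preferences: the optimum is at the kink where q_1/3 = q_2/3, i.e. q_2 = q_1.
Budget: p_1·q_1 + p_2·q_1 = I, so (3·p_1 + 3·p_2)·q_1 = 3·I.
Demand: q_1*(p_1,p_2,I) = 3·I/(3·p_1 + 3·p_2), q_2* = 3·I/(3·p_1 + 3·p_2).
Here 3·11 + 3·0.8 = 35.4, giving q_1* = 2.8814 and q_2* = 2.8814.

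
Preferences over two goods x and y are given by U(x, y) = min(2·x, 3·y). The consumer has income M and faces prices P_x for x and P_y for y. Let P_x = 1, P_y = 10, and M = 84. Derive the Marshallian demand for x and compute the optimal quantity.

x* = 10.9565

Demand: x*(P_x,P_y,M) = 3·M/(3·P_x + 2·P_y), y* = 2·M/(3·P_x + 2·P_y).
Here 3·1 + 2·10 = 23, giving x* = 10.9565.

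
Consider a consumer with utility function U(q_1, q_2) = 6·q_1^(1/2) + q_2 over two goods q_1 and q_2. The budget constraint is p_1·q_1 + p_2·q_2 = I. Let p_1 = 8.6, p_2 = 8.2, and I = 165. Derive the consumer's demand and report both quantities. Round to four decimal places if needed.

Utility is quasi-linear in q_2; the FOC for q_1 is 3/√q_1 = p_1/p_2.
Thus q_1* = (3·p_2/p_1)² — independent of I — with the rest of income spent on q_2.
Plugging in: q_1* = (3·8.2/8.6)² = 8.1823, q_2* = 11.5406.

q_1* = 8.1823, q_2* = 11.5406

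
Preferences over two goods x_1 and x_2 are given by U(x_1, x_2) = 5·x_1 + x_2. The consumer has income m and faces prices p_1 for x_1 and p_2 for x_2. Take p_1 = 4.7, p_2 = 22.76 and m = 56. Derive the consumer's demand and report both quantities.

Perfect substitutes: compare marginal utility per dollar. 5/p_1 vs 1/p_2 → 1.0638 vs 0.0439.
x_1 gives more utility per dollar, so spend all income on x_1: x_1* = m/p_1, x_2* = 0.
Numerically: x_1* = 11.9149, x_2* = 0.

x_1* = 11.9149, x_2* = 0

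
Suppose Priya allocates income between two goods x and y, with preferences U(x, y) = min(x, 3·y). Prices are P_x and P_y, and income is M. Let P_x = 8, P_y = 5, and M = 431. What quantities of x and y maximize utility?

x* = 44.5862, y* = 14.8621

Demand: x*(P_x,P_y,M) = 3·M/(3·P_x + P_y), y* = M/(3·P_x + P_y).
Here 3·8 + 5 = 29, giving x* = 44.5862 and y* = 14.8621.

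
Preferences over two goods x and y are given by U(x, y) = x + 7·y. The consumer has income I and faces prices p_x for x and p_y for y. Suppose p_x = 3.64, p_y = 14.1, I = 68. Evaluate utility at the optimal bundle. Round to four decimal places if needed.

Perfect substitutes: compare marginal utility per dollar. 1/p_x vs 7/p_y → 0.2747 vs 0.4965.
y gives more utility per dollar, so spend all income on y: y* = I/p_y, x* = 0.
Numerically: x* = 0, y* = 4.8227.
Utility at the optimum: U(0, 4.8227) = 33.7589.

V = 33.7589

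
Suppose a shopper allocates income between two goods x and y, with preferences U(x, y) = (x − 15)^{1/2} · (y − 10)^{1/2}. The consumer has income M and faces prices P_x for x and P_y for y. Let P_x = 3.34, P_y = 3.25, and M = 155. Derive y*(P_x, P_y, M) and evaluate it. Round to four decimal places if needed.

Let x' = x−15, y' = y−10. MRS = y'/x' = P_x/P_y.
Substituting into the budget: x* = 15 + 0.5·(M − 15·P_x − 10·P_y)/P_x, and y* = 10 + 0.5·(…)/P_y.
Discretionary income = 155 − 15·3.34 − 10·3.25 = 72.4; y* = 10 + 0.5·72.4/3.25 = 21.1385.

y* = 21.1385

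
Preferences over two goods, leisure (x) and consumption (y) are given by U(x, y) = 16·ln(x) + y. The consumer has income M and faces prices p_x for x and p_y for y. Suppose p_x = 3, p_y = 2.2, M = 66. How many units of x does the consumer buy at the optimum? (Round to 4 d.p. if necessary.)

x* = 11.7333

MU_x = 16/x, MU_y = 1. Tangency: 16/x = p_x/p_y.
So x*(p_x,p_y) = 16·p_y/p_x, independent of income; and y* = (M − 16·p_y)/p_y.
At the given prices: x* = 16·2.2/3 = 11.7333.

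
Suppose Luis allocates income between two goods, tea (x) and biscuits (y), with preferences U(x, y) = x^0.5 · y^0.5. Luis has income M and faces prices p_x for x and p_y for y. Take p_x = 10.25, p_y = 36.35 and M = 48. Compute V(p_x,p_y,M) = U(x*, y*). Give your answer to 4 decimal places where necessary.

The MRS is y/x. Set MRS = p_x/p_y.
Rearranging, p_y·y = p_x·x. Substituting into the budget gives p_x·x·(1 + 1) = M.
Demand: x*(p_x,p_y,M) = 0.5·M/p_x and y* = 0.5·M/p_y.
At p_x=10.25, p_y=36.35, M=48: x* = 0.5·48/10.25 = 2.3415, y* = 0.6602.
Utility at the optimum: U(2.3415, 0.6602) = 1.2434.

V = 1.2434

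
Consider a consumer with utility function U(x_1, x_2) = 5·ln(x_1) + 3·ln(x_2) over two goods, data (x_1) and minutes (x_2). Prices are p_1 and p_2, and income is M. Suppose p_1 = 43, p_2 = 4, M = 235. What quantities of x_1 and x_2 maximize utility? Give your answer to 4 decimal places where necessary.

Tangency: MRS = (5/3)·x_2/x_1 = p_1/p_2.
So 5·p_2·x_2 = 3·p_1·x_1; combined with the budget, a share 0.625 of income goes to x_1.
Demand: x_1*(p_1,p_2,M) = 0.625·M/p_1 and x_2* = 0.375·M/p_2.
At p_1=43, p_2=4, M=235: x_1* = 0.625·235/43 = 3.4157, x_2* = 22.0312.

x_1* = 3.4157, x_2* = 22.0312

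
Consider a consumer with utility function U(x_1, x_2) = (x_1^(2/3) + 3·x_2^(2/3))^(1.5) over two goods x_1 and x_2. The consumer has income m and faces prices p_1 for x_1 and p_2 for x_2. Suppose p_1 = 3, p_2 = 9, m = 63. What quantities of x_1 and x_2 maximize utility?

x_1* = 5.25, x_2* = 5.25

MU_x_1 ∝ x_1^(-1/3), MU_x_2 ∝ 3·x_2^(-1/3), so MRS = (1/3)·(x_2/x_1)^(1/3) = p_1/p_2.
Hence x_2/x_1 = (3·p_1/p_2)^(1/(1/3)), i.e. raised to the 3 power.
With the ratio pinned down, the budget gives x_1* = m/(p_1 + p_2·(x_2/x_1)) and x_2* = (x_2/x_1)·x_1*.
Numerically x_2/x_1 = 1, so x_1* = 63/(3 + 9·1) = 5.25 and x_2* = 1·5.25 = 5.25.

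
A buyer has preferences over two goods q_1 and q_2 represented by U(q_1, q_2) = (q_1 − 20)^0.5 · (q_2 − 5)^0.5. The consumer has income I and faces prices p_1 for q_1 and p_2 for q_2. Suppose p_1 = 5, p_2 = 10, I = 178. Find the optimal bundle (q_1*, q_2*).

After buying the subsistence bundle (20, 5), a share 0.5 of the remaining income goes to q_1: q_1* = 20 + 0.5·(I − 20p_1 − 5p_2)/p_1.
Discretionary income = 178 − 20·5 − 5·10 = 28; q_1* = 20 + 0.5·28/5 = 22.8; q_2* = 5 + 0.5·28/10 = 6.4.

q_1* = 22.8, q_2* = 6.4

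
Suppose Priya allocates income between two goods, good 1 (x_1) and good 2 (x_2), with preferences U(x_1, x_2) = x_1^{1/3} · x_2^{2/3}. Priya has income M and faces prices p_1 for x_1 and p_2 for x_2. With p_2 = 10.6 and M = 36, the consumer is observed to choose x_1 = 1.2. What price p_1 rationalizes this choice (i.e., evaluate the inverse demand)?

The MRS is (1/2)·x_2/x_1. Set MRS = p_1/p_2.
Rearranging, p_2·x_2 = 2·p_1·x_1. Substituting into the budget gives p_1·x_1·(1 + 2) = M.
Demand: x_1*(p_1,p_2,M) = 1/3·M/p_1 and x_2* = 2/3·M/p_2.
Set x_1* = 1.2 in the demand function and solve for p_1: p_1 = 10.

p_1 = 10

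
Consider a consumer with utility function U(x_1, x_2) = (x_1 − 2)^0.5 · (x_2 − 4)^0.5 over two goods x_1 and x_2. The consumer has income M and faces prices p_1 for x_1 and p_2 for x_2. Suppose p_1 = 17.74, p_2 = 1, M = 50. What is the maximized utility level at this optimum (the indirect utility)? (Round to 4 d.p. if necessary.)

Let x_1' = x_1−2, x_2' = x_2−4. MRS = x_2'/x_1' = p_1/p_2.
After buying the subsistence bundle (2, 4), a share 0.5 of the remaining income goes to x_1: x_1* = 2 + 0.5·(M − 2p_1 − 4p_2)/p_1.
Discretionary income = 50 − 2·17.74 − 4·1 = 10.52; x_1* = 2 + 0.5·10.52/17.74 = 2.2965; x_2* = 4 + 0.5·10.52/1 = 9.26.
Utility at the optimum: U(2.2965, 9.26) = 1.2488.

V = 1.2488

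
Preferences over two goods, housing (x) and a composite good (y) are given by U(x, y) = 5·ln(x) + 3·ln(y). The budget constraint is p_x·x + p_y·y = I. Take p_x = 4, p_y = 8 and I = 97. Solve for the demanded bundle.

MU_x/MU_y = (5·y)/(3·x); tangency sets this equal to p_x/p_y.
So 5·p_y·y = 3·p_x·x; combined with the budget, a share 0.625 of income goes to x.
Demand: x*(p_x,p_y,I) = 0.625·I/p_x and y* = 0.375·I/p_y.
At p_x=4, p_y=8, I=97: x* = 0.625·97/4 = 15.1562, y* = 4.5469.

x* = 15.1562, y* = 4.5469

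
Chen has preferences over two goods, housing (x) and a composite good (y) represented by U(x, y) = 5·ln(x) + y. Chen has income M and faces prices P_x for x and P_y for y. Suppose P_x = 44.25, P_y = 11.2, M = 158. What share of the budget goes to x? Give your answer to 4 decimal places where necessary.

share on x = 0.3544

MU_x = 5/x, MU_y = 1. Tangency: 5/x = P_x/P_y.
So x*(P_x,P_y) = 5·P_y/P_x, independent of income; and y* = (M − 5·P_y)/P_y.
At the given prices: x* = 5·11.2/44.25 = 1.2655, and y* = 9.1071.
Expenditure on x: 44.25·1.2655 = 56; share = 0.3544.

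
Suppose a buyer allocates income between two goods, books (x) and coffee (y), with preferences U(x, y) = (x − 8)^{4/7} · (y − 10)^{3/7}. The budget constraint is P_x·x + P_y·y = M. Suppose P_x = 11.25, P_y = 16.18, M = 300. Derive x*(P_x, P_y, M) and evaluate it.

MRS = (4/3)·(y−10)/(x−8). Tangency with P_x/P_y gives y−10 = (3/4)·(P_x/P_y)·(x−8).
Substituting into the budget: x* = 8 + 4/7·(M − 8·P_x − 10·P_y)/P_x, and y* = 10 + 3/7·(…)/P_y.
Discretionary income = 300 − 8·11.25 − 10·16.18 = 48.2; x* = 8 + 4/7·48.2/11.25 = 10.4483.

x* = 10.4483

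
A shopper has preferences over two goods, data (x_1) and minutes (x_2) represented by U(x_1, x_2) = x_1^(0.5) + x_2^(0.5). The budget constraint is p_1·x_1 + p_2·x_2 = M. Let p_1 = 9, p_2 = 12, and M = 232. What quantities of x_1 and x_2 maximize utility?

MRS = MU_x_1/MU_x_2 = (x_2/x_1)^(0.5). Set equal to p_1/p_2.
Hence x_2/x_1 = (p_1/p_2)^(1/(0.5)), i.e. raised to the 2 power.
With the ratio pinned down, the budget gives x_1* = M/(p_1 + p_2·(x_2/x_1)) and x_2* = (x_2/x_1)·x_1*.
Numerically x_2/x_1 = 0.5625, so x_1* = 232/(9 + 12·0.5625) = 14.7302 and x_2* = 0.5625·14.7302 = 8.2857.

x_1* = 14.7302, x_2* = 8.2857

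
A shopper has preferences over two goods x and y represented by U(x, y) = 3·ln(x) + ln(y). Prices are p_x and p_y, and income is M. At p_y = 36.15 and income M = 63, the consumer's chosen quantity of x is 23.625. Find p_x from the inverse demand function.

The MRS is 3·y/x. Set MRS = p_x/p_y.
Rearranging, p_y·y = (1/3)·p_x·x. Substituting into the budget gives p_x·x·(1 + (1/3)) = M.
Demand: x*(p_x,p_y,M) = 0.75·M/p_x and y* = 0.25·M/p_y.
Set x* = 23.625 in the demand function and solve for p_x: p_x = 2.

p_x = 2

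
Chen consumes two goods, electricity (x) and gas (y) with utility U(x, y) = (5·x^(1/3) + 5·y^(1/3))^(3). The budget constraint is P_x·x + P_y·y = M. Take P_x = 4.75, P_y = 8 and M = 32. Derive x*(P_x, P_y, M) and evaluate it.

x* = 3.8049

From the CES first-order condition, (y/x)^(2/3) = P_x/P_y.
Hence y/x = (P_x/P_y)^(1/(2/3)), i.e. raised to the 1.5 power.
With the ratio pinned down, the budget gives x* = M/(P_x + P_y·(y/x)) and y* = (y/x)·x*.
Numerically y/x = 0.457515, so x* = 32/(4.75 + 8·0.457515) = 3.8049.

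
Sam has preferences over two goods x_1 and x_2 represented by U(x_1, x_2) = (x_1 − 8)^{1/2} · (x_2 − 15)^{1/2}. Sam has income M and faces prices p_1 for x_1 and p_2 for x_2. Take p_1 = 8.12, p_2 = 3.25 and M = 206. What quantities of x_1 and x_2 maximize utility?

x_1* = 13.6829, x_2* = 29.1985

MRS = (x_2−15)/(x_1−8). Tangency with p_1/p_2 gives x_2−15 = (p_1/p_2)·(x_1−8).
Substituting into the budget: x_1* = 8 + 0.5·(M − 8·p_1 − 15·p_2)/p_1, and x_2* = 15 + 0.5·(…)/p_2.
Discretionary income = 206 − 8·8.12 − 15·3.25 = 92.29; x_1* = 8 + 0.5·92.29/8.12 = 13.6829; x_2* = 15 + 0.5·92.29/3.25 = 29.1985.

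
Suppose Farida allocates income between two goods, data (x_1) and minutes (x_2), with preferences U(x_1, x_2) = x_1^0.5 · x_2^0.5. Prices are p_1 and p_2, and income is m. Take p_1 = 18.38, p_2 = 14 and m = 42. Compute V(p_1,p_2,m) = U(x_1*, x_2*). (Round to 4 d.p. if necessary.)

V = 1.3091

MU_x_1/MU_x_2 = (0.5·x_2)/(0.5·x_1); tangency sets this equal to p_1/p_2.
Rearranging, p_2·x_2 = p_1·x_1. Substituting into the budget gives p_1·x_1·(1 + 1) = m.
Demand: x_1*(p_1,p_2,m) = 0.5·m/p_1 and x_2* = 0.5·m/p_2.
At p_1=18.38, p_2=14, m=42: x_1* = 0.5·42/18.38 = 1.1425, x_2* = 1.5.
Utility at the optimum: U(1.1425, 1.5) = 1.3091.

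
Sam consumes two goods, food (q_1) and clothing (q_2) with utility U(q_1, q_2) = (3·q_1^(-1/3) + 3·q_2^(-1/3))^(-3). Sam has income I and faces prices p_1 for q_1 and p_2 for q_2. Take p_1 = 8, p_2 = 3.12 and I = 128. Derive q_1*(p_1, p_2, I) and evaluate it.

MU_q_1 ∝ 3·q_1^(-4/3), MU_q_2 ∝ 3·q_2^(-4/3), so MRS = (q_2/q_1)^(4/3) = p_1/p_2.
Solve for the ratio: q_2/q_1 = [p_1/p_2]^(0.75).
Substitute q_2 = (q_2/q_1)·q_1 into the budget: q_1* = I/(p_1 + p_2·(q_2/q_1)).
Numerically q_2/q_1 = 2.02629, so q_1* = 128/(8 + 3.12·2.02629) = 8.9373.

q_1* = 8.9373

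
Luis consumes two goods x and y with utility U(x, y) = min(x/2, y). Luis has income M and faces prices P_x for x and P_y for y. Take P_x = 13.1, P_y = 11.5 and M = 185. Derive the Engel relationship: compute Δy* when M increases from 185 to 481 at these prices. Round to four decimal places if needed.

With perfect complements, no substitution: consume in ratio x:y = 2:1.
Budget: P_x·x + P_y·(1/2)·x = M, so (2·P_x + P_y)·x = 2·M.
Demand: x*(P_x,P_y,M) = 2·M/(2·P_x + P_y), y* = M/(2·P_x + P_y).
Here 2·13.1 + 11.5 = 37.7, giving y* = 4.9072.
At M' = 481: y* = 12.7586. Change: 12.7586 − 4.9072 = 7.8515.

Δy* = 7.8515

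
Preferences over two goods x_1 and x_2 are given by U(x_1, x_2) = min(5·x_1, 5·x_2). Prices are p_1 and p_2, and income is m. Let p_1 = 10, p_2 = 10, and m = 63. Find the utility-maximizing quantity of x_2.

x_2* = 3.15

With perfect complements, no substitution: consume in ratio x_1:x_2 = 5:5.
Budget: p_1·x_1 + p_2·x_1 = m, so (5·p_1 + 5·p_2)·x_1 = 5·m.
Demand: x_1*(p_1,p_2,m) = 5·m/(5·p_1 + 5·p_2), x_2* = 5·m/(5·p_1 + 5·p_2).
Here 5·10 + 5·10 = 100, giving x_2* = 3.15.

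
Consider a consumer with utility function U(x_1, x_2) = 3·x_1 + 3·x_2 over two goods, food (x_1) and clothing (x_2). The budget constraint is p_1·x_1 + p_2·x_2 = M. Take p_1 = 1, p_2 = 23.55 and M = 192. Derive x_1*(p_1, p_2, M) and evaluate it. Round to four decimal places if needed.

x_1* = 192

x_1 gives more utility per dollar, so spend all income on x_1: x_1* = M/p_1, x_2* = 0.
Numerically: x_1* = 192, x_2* = 0.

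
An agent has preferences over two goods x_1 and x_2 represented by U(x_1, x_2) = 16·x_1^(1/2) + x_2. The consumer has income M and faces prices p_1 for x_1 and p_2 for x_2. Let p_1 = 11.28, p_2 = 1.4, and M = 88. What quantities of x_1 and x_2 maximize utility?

Plugging in: x_1* = (8·1.4/11.28)² = 0.9859, x_2* = 54.9139.

x_1* = 0.9859, x_2* = 54.9139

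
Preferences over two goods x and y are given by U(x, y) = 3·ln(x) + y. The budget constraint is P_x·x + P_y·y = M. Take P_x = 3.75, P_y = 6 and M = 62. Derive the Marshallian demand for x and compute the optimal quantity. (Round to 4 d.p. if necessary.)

Set MRS = P_x/P_y: (3/x)/1 = P_x/P_y.
So x*(P_x,P_y) = 3·P_y/P_x, independent of income; and y* = (M − 3·P_y)/P_y.
At the given prices: x* = 3·6/3.75 = 4.8.

x* = 4.8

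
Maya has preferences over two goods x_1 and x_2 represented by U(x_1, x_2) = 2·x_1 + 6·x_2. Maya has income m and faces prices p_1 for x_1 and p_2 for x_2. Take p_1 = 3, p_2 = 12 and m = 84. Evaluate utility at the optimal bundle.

V = 56

Linear utility — the consumer picks whichever good has higher MU/price: 2/3 = 0.6667 vs 6/12 = 0.5.
x_1 gives more utility per dollar, so spend all income on x_1: x_1* = m/p_1, x_2* = 0.
Numerically: x_1* = 28, x_2* = 0.
Utility at the optimum: U(28, 0) = 56.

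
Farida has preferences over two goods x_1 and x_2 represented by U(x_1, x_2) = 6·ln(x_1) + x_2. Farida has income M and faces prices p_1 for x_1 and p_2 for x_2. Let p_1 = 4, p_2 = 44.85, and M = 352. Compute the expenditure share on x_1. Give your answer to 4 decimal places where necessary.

share on x_1 = 0.7645

MU_x_1 = 6/x_1, MU_x_2 = 1. Tangency: 6/x_1 = p_1/p_2.
So x_1*(p_1,p_2) = 6·p_2/p_1, independent of income; and x_2* = (M − 6·p_2)/p_2.
At the given prices: x_1* = 6·44.85/4 = 67.275, and x_2* = 1.8484.
Expenditure on x_1: 4·67.275 = 269.1; share = 0.7645.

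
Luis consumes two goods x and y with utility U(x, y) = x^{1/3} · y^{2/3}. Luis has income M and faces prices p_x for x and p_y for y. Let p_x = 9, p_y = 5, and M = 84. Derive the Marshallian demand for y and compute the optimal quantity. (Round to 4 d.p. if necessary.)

The MRS is (1/2)·y/x. Set MRS = p_x/p_y.
So 1/3·p_y·y = 2/3·p_x·x; combined with the budget, a share 1/3 of income goes to x.
Demand: x*(p_x,p_y,M) = 1/3·M/p_x and y* = 2/3·M/p_y.
At p_x=9, p_y=5, M=84: y* = 2/3·84/5 = 11.2.

y* = 11.2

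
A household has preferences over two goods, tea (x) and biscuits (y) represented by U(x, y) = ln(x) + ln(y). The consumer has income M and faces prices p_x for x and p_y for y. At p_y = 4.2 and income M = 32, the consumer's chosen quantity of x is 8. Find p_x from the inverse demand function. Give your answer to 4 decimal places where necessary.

p_x = 2

The MRS is y/x. Set MRS = p_x/p_y.
So p_y·y = p_x·x; combined with the budget, a share 0.5 of income goes to x.
Demand: x*(p_x,p_y,M) = 0.5·M/p_x and y* = 0.5·M/p_y.
Set x* = 8 in the demand function and solve for p_x: p_x = 2.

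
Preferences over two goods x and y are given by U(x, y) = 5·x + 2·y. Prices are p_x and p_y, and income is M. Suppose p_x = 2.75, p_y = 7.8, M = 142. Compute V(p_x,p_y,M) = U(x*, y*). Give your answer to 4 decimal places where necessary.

V = 258.1818

Linear utility — the consumer picks whichever good has higher MU/price: 5/2.75 = 1.8182 vs 2/7.8 = 0.2564.
x gives more utility per dollar, so spend all income on x: x* = M/p_x, y* = 0.
Numerically: x* = 51.6364, y* = 0.
Utility at the optimum: U(51.6364, 0) = 258.1818.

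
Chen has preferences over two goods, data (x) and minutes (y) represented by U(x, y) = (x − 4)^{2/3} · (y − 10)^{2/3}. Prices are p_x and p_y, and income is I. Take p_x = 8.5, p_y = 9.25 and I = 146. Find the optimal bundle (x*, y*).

x* = 5.1471, y* = 11.0541

This is Cobb-Douglas in (x−4, y−10): tangency gives 2/3·p_y·(y−10) = 2/3·p_x·(x−4).
Substituting into the budget: x* = 4 + 0.5·(I − 4·p_x − 10·p_y)/p_x, and y* = 10 + 0.5·(…)/p_y.
Discretionary income = 146 − 4·8.5 − 10·9.25 = 19.5; x* = 4 + 0.5·19.5/8.5 = 5.1471; y* = 10 + 0.5·19.5/9.25 = 11.0541.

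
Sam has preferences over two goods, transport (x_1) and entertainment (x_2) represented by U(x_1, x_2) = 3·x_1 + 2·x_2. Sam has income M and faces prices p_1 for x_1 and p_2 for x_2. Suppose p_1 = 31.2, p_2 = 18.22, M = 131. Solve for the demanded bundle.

x_1* = 0, x_2* = 7.1899

Numerically: x_1* = 0, x_2* = 7.1899.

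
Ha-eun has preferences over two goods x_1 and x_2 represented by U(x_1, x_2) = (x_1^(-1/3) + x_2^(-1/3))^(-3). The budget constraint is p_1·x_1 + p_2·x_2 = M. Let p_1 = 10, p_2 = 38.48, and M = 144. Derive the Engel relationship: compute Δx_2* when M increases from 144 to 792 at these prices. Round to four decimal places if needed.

From the CES first-order condition, (x_2/x_1)^(4/3) = p_1/p_2.
Solve for the ratio: x_2/x_1 = [p_1/p_2]^(0.75).
With the ratio pinned down, the budget gives x_1* = M/(p_1 + p_2·(x_2/x_1)) and x_2* = (x_2/x_1)·x_1*.
Numerically x_2/x_1 = 0.363977, so x_1* = 144/(10 + 38.48·0.363977) = 5.9985 and x_2* = 0.363977·5.9985 = 2.1833.
At M' = 792: x_2* = 12.0083. Change: 12.0083 − 2.1833 = 9.825.

Δx_2* = 9.825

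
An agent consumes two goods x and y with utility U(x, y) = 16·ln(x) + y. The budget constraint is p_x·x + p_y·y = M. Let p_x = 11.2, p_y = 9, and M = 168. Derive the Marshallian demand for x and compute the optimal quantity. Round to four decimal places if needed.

MU_x = 16/x, MU_y = 1. Tangency: 16/x = p_x/p_y.
So x*(p_x,p_y) = 16·p_y/p_x, independent of income; and y* = (M − 16·p_y)/p_y.
At the given prices: x* = 16·9/11.2 = 12.8571.

x* = 12.8571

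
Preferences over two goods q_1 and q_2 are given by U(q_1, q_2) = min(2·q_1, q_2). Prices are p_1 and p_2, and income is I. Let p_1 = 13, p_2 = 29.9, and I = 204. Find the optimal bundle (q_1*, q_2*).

With perfect complements, no substitution: consume in ratio q_1:q_2 = 1:2.
Budget: p_1·q_1 + p_2·2·q_1 = I, so (p_1 + 2·p_2)·q_1 = I.
Demand: q_1*(p_1,p_2,I) = I/(p_1 + 2·p_2), q_2* = 2·I/(p_1 + 2·p_2).
Here 13 + 2·29.9 = 72.8, giving q_1* = 2.8022 and q_2* = 5.6044.

q_1* = 2.8022, q_2* = 5.6044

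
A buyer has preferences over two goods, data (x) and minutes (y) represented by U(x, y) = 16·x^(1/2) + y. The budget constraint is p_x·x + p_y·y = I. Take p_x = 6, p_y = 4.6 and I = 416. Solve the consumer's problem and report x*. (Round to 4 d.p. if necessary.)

x* = 37.6178

MU_x = 8/√x, MU_y = 1. Tangency: 8/√x = p_x/p_y.
Thus x* = (8·p_y/p_x)² — independent of I — with the rest of income spent on y.
Plugging in: x* = (8·4.6/6)² = 37.6178.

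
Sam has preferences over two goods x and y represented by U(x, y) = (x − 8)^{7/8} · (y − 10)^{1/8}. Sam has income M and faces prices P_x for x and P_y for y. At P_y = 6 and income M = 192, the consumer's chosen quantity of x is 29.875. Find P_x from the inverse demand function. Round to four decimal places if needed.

P_x = 4

MRS = 7·(y−10)/(x−8). Tangency with P_x/P_y gives y−10 = (1/7)·(P_x/P_y)·(x−8).
Substituting into the budget: x* = 8 + 0.875·(M − 8·P_x − 10·P_y)/P_x, and y* = 10 + 0.125·(…)/P_y.
Set x* = 29.875 in the demand function and solve for P_x: P_x = 4.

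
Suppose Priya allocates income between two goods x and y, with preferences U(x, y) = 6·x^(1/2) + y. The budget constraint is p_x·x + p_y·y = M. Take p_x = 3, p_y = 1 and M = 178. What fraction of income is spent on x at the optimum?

Utility is quasi-linear in y; the FOC for x is 3/√x = p_x/p_y.
Solve: √x = 3·p_y/p_x, so x*(p_x,p_y) = (3·p_y/p_x)², and y* = (M − p_x·x*)/p_y.
Plugging in: x* = (3·1/3)² = 1, y* = 175.
Expenditure on x: 3·1 = 3; share = 0.0169.

share on x = 0.0169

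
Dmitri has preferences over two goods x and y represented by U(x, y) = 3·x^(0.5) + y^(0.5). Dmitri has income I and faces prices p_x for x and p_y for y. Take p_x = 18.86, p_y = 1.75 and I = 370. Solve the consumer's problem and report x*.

With the ratio pinned down, the budget gives x* = I/(p_x + p_y·(y/x)) and y* = (y/x)·x*.
Numerically y/x = 12.905201, so x* = 370/(18.86 + 1.75·12.905201) = 8.9277.

x* = 8.9277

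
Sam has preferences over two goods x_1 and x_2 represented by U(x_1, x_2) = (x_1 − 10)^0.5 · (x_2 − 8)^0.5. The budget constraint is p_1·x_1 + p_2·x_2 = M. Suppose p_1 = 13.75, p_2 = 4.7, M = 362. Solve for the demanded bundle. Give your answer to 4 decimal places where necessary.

x_1* = 16.7964, x_2* = 27.883

MRS = (x_2−8)/(x_1−10). Tangency with p_1/p_2 gives x_2−8 = (p_1/p_2)·(x_1−10).
After buying the subsistence bundle (10, 8), a share 0.5 of the remaining income goes to x_1: x_1* = 10 + 0.5·(M − 10p_1 − 8p_2)/p_1.
Discretionary income = 362 − 10·13.75 − 8·4.7 = 186.9; x_1* = 10 + 0.5·186.9/13.75 = 16.7964; x_2* = 8 + 0.5·186.9/4.7 = 27.883.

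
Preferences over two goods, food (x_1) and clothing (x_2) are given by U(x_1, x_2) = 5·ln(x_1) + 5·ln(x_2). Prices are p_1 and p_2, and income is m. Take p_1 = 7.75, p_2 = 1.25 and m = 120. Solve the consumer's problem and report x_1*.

The MRS is x_2/x_1. Set MRS = p_1/p_2.
Rearranging, p_2·x_2 = p_1·x_1. Substituting into the budget gives p_1·x_1·(1 + 1) = m.
Demand: x_1*(p_1,p_2,m) = 0.5·m/p_1 and x_2* = 0.5·m/p_2.
At p_1=7.75, p_2=1.25, m=120: x_1* = 0.5·120/7.75 = 7.7419.

x_1* = 7.7419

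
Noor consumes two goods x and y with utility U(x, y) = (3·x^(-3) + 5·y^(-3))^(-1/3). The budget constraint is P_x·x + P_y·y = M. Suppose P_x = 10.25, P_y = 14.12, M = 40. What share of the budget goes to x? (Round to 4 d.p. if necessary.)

From the CES first-order condition, (3/5)·(y/x)^(4) = P_x/P_y.
Hence y/x = ((5/3)·P_x/P_y)^(1/(4)), i.e. raised to the 0.25 power.
With the ratio pinned down, the budget gives x* = M/(P_x + P_y·(y/x)) and y* = (y/x)·x*.
Numerically y/x = 1.04878, so x* = 40/(10.25 + 14.12·1.04878) = 1.5962 and y* = 1.04878·1.5962 = 1.6741.
Expenditure on x: 10.25·1.5962 = 16.3615; share = 0.409.

share on x = 0.409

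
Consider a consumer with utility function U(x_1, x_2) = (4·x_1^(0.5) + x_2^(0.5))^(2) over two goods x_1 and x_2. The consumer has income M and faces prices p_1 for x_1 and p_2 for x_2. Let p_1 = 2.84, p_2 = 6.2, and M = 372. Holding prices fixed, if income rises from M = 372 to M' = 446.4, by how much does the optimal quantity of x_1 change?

Numerically x_2/x_1 = 0.013114, so x_1* = 372/(2.84 + 6.2·0.013114) = 127.3403.
At M' = 446.4: x_1* = 152.8083. Change: 152.8083 − 127.3403 = 25.4681.

Δx_1* = 25.4681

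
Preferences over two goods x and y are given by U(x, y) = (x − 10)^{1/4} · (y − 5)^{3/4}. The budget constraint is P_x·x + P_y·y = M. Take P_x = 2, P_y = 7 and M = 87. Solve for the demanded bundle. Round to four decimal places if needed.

This is Cobb-Douglas in (x−10, y−5): tangency gives 0.25·P_y·(y−5) = 0.75·P_x·(x−10).
Substituting into the budget: x* = 10 + 0.25·(M − 10·P_x − 5·P_y)/P_x, and y* = 5 + 0.75·(…)/P_y.
Discretionary income = 87 − 10·2 − 5·7 = 32; x* = 10 + 0.25·32/2 = 14; y* = 5 + 0.75·32/7 = 8.4286.

x* = 14, y* = 8.4286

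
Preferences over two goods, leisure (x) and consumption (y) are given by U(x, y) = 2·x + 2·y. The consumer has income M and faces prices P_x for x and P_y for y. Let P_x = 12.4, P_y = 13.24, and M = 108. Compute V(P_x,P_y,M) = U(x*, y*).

V = 17.4194

Linear utility — the consumer picks whichever good has higher MU/price: 2/12.4 = 0.1613 vs 2/13.24 = 0.1511.
x gives more utility per dollar, so spend all income on x: x* = M/P_x, y* = 0.
Numerically: x* = 8.7097, y* = 0.
Utility at the optimum: U(8.7097, 0) = 17.4194.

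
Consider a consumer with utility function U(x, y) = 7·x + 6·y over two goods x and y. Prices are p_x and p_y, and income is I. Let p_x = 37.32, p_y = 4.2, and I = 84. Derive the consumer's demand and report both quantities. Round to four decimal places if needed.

Perfect substitutes: compare marginal utility per dollar. 7/p_x vs 6/p_y → 0.1876 vs 1.4286.
y gives more utility per dollar, so spend all income on y: y* = I/p_y, x* = 0.
Numerically: x* = 0, y* = 20.

x* = 0, y* = 20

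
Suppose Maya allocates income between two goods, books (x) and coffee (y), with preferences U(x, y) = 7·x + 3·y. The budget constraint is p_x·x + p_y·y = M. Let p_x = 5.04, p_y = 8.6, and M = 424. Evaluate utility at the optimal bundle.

Perfect substitutes: compare marginal utility per dollar. 7/p_x vs 3/p_y → 1.3889 vs 0.3488.
x gives more utility per dollar, so spend all income on x: x* = M/p_x, y* = 0.
Numerically: x* = 84.127, y* = 0.
Utility at the optimum: U(84.127, 0) = 588.8889.

V = 588.8889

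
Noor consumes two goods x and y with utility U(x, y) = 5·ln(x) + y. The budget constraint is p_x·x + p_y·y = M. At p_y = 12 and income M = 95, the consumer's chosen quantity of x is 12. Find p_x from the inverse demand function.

MU_x = 5/x, MU_y = 1. Tangency: 5/x = p_x/p_y.
So x*(p_x,p_y) = 5·p_y/p_x, independent of income; and y* = (M − 5·p_y)/p_y.
Set x* = 12 in the demand function and solve for p_x: p_x = 5.

p_x = 5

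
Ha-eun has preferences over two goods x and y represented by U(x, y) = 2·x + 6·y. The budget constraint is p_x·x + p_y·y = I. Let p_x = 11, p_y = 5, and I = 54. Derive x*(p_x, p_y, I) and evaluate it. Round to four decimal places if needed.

y gives more utility per dollar, so spend all income on y: y* = I/p_y, x* = 0.
Numerically: x* = 0, y* = 10.8.

x* = 0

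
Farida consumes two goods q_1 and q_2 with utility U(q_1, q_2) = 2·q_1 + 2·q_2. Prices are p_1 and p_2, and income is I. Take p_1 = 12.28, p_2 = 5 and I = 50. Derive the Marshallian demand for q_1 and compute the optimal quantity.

Perfect substitutes: compare marginal utility per dollar. 2/p_1 vs 2/p_2 → 0.1629 vs 0.4.
q_2 gives more utility per dollar, so spend all income on q_2: q_2* = I/p_2, q_1* = 0.
Numerically: q_1* = 0, q_2* = 10.

q_1* = 0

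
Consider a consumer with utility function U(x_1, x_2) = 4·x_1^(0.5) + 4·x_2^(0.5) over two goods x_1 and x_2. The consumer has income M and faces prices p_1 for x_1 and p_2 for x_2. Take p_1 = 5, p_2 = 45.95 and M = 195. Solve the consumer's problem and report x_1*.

x_1* = 35.1727

MRS = MU_x_1/MU_x_2 = (x_2/x_1)^(0.5). Set equal to p_1/p_2.
Hence x_2/x_1 = (p_1/p_2)^(1/(0.5)), i.e. raised to the 2 power.
Substitute x_2 = (x_2/x_1)·x_1 into the budget: x_1* = M/(p_1 + p_2·(x_2/x_1)).
Numerically x_2/x_1 = 0.01184, so x_1* = 195/(5 + 45.95·0.01184) = 35.1727.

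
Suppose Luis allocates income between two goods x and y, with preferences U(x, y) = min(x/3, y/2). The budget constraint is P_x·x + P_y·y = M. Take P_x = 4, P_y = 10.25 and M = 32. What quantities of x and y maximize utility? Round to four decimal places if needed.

x* = 2.9538, y* = 1.9692

Leontief preferences: the optimum is at the kink where x/3 = y/2, i.e. y = (2/3)·x.
Budget: P_x·x + P_y·(2/3)·x = M, so (3·P_x + 2·P_y)·x = 3·M.
Demand: x*(P_x,P_y,M) = 3·M/(3·P_x + 2·P_y), y* = 2·M/(3·P_x + 2·P_y).
Here 3·4 + 2·10.25 = 32.5, giving x* = 2.9538 and y* = 1.9692.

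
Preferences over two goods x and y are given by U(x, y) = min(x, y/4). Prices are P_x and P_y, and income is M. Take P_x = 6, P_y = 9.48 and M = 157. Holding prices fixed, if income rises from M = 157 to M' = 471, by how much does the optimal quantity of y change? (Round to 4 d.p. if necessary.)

Δy* = 28.5974

Demand: x*(P_x,P_y,M) = M/(P_x + 4·P_y), y* = 4·M/(P_x + 4·P_y).
Here 6 + 4·9.48 = 43.92, giving y* = 14.2987.
At M' = 471: y* = 42.8962. Change: 42.8962 − 14.2987 = 28.5974.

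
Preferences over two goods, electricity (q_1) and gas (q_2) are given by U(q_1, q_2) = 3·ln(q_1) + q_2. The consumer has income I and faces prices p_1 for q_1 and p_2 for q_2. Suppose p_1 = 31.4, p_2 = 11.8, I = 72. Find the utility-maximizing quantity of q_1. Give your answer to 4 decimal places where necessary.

MU_q_1 = 3/q_1, MU_q_2 = 1. Tangency: 3/q_1 = p_1/p_2.
So q_1*(p_1,p_2) = 3·p_2/p_1, independent of income; and q_2* = (I − 3·p_2)/p_2.
At the given prices: q_1* = 3·11.8/31.4 = 1.1274.

q_1* = 1.1274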